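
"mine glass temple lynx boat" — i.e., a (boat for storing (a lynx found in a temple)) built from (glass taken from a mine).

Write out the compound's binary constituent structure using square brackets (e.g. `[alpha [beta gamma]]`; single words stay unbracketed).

[[mine glass] [[temple lynx] boat]]

Overall it is a kind of boat (specifically "temple lynx boat"); the modifier is "mine glass".
Inside "mine glass": head "glass", modifier "mine".
Inside "temple lynx boat": head "boat", modifier "temple lynx".
Inside "temple lynx": head "lynx", modifier "temple".
Putting it together: [[mine glass] [[temple lynx] boat]].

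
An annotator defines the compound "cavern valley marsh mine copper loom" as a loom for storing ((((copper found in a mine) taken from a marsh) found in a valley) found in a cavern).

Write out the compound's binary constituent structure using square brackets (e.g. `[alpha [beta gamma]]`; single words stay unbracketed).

At the top level: head "loom"; modifier "cavern valley marsh mine copper".
"cavern valley marsh mine copper" → head "copper" (specifically "valley marsh mine copper"), modifier "cavern".
"valley marsh mine copper" → head "copper" (specifically "marsh mine copper"), modifier "valley".
"marsh mine copper" → head "copper" (specifically "mine copper"), modifier "marsh".
"mine copper" → head "copper", modifier "mine".
So the structure is [[cavern [valley [marsh [mine copper]]]] loom].

[[cavern [valley [marsh [mine copper]]]] loom]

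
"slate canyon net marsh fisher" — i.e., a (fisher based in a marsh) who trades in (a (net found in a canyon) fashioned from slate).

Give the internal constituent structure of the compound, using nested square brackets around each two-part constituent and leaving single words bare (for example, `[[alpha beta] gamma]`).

At the top level: head "fisher" (specifically "marsh fisher"); modifier "slate canyon net".
"slate canyon net" → head "net" (specifically "canyon net"), modifier "slate".
"canyon net" → head "net", modifier "canyon".
"marsh fisher" → head "fisher", modifier "marsh".
So the structure is [[slate [canyon net]] [marsh fisher]].

[[slate [canyon net]] [marsh fisher]]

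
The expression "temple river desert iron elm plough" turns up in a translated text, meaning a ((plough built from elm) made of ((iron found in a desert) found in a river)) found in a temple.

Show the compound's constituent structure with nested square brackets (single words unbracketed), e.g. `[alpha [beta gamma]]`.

[temple [[river [desert iron]] [elm plough]]]

Overall it is a kind of plough (specifically "river desert iron elm plough"); the modifier is "temple".
Within "river desert iron elm plough", the head is "plough" (specifically "elm plough") and the modifier is "river desert iron".
Within "river desert iron", the head is "iron" (specifically "desert iron") and the modifier is "river".
Within "desert iron", the head is "iron" and the modifier is "desert".
Within "elm plough", the head is "plough" and the modifier is "elm".
Putting it together: [temple [[river [desert iron]] [elm plough]]].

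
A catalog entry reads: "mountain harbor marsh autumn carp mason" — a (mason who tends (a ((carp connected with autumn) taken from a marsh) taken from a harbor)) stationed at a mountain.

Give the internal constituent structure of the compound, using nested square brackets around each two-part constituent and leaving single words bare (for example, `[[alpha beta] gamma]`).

[mountain [[harbor [marsh [autumn carp]]] mason]]

The outermost head in the paraphrase is "mason" (specifically "harbor marsh autumn carp mason"), modified by "mountain".
"harbor marsh autumn carp mason" → head "mason", modifier "harbor marsh autumn carp".
"harbor marsh autumn carp" → head "carp" (specifically "marsh autumn carp"), modifier "harbor".
"marsh autumn carp" → head "carp" (specifically "autumn carp"), modifier "marsh".
"autumn carp" → head "carp", modifier "autumn".
So the structure is [mountain [[harbor [marsh [autumn carp]]] mason]].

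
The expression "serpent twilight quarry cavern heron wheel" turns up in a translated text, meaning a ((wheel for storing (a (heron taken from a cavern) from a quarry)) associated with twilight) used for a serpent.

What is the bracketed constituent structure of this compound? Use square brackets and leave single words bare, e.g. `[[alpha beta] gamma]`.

[serpent [twilight [[quarry [cavern heron]] wheel]]]

The outermost head in the paraphrase is "wheel" (specifically "twilight quarry cavern heron wheel"), modified by "serpent".
"twilight quarry cavern heron wheel" → head "wheel" (specifically "quarry cavern heron wheel"), modifier "twilight".
"quarry cavern heron wheel" → head "wheel", modifier "quarry cavern heron".
"quarry cavern heron" → head "heron" (specifically "cavern heron"), modifier "quarry".
"cavern heron" → head "heron", modifier "cavern".
Putting it together: [serpent [twilight [[quarry [cavern heron]] wheel]]].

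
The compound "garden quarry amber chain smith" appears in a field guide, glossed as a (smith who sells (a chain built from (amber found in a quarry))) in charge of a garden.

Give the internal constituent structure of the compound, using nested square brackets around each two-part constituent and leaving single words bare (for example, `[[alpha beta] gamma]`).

At the top level: head "smith" (specifically "quarry amber chain smith"); modifier "garden".
Within "quarry amber chain smith", the head is "smith" and the modifier is "quarry amber chain".
Within "quarry amber chain", the head is "chain" and the modifier is "quarry amber".
Within "quarry amber", the head is "amber" and the modifier is "quarry".
So the structure is [garden [[[quarry amber] chain] smith]].

[garden [[[quarry amber] chain] smith]]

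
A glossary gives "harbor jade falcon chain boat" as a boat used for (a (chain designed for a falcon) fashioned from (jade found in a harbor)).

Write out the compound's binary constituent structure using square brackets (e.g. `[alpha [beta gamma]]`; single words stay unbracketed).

[[[harbor jade] [falcon chain]] boat]

Whole compound: head "boat", modifier "harbor jade falcon chain".
Within "harbor jade falcon chain", the head is "chain" (specifically "falcon chain") and the modifier is "harbor jade".
Within "harbor jade", the head is "jade" and the modifier is "harbor".
Within "falcon chain", the head is "chain" and the modifier is "falcon".
Putting it together: [[[harbor jade] [falcon chain]] boat].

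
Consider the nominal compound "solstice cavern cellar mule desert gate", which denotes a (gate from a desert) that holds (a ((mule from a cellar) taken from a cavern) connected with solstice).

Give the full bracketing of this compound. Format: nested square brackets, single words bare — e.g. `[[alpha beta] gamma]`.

The outermost head in the paraphrase is "gate" (specifically "desert gate"), modified by "solstice cavern cellar mule".
"solstice cavern cellar mule" → head "mule" (specifically "cavern cellar mule"), modifier "solstice".
"cavern cellar mule" → head "mule" (specifically "cellar mule"), modifier "cavern".
"cellar mule" → head "mule", modifier "cellar".
"desert gate" → head "gate", modifier "desert".
So the structure is [[solstice [cavern [cellar mule]]] [desert gate]].

[[solstice [cavern [cellar mule]]] [desert gate]]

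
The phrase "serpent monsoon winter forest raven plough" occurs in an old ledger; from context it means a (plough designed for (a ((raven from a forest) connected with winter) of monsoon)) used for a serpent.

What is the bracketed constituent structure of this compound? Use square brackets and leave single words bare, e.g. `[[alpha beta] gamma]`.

[serpent [[monsoon [winter [forest raven]]] plough]]

At the top level: head "plough" (specifically "monsoon winter forest raven plough"); modifier "serpent".
Inside "monsoon winter forest raven plough": head "plough", modifier "monsoon winter forest raven".
Inside "monsoon winter forest raven": head "raven" (specifically "winter forest raven"), modifier "monsoon".
Inside "winter forest raven": head "raven" (specifically "forest raven"), modifier "winter".
Inside "forest raven": head "raven", modifier "forest".
Assembled: [serpent [[monsoon [winter [forest raven]]] plough]].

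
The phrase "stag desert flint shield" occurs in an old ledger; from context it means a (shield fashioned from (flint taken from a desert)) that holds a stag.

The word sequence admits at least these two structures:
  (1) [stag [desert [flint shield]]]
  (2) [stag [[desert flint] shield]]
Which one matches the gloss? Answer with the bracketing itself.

[stag [[desert flint] shield]]

The paraphrase's head is the "shield" part ("desert flint shield"); its modifier is "stag".
That top-level split, carried through the inner groups, gives [stag [[desert flint] shield]].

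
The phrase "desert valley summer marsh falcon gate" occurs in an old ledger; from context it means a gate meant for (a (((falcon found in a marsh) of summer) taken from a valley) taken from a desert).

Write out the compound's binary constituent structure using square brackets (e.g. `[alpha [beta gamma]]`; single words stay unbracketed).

At the top level: head "gate"; modifier "desert valley summer marsh falcon".
Within "desert valley summer marsh falcon", the head is "falcon" (specifically "valley summer marsh falcon") and the modifier is "desert".
Within "valley summer marsh falcon", the head is "falcon" (specifically "summer marsh falcon") and the modifier is "valley".
Within "summer marsh falcon", the head is "falcon" (specifically "marsh falcon") and the modifier is "summer".
Within "marsh falcon", the head is "falcon" and the modifier is "marsh".
So the structure is [[desert [valley [summer [marsh falcon]]]] gate].

[[desert [valley [summer [marsh falcon]]]] gate]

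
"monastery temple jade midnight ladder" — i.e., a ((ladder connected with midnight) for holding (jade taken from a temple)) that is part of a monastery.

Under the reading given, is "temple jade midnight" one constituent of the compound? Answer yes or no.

The top-level split is [monastery] [temple jade midnight ladder]; the full structure is [monastery [[temple jade] [midnight ladder]]].
"temple jade midnight" straddles a constituent boundary, so it is not a single unit.

no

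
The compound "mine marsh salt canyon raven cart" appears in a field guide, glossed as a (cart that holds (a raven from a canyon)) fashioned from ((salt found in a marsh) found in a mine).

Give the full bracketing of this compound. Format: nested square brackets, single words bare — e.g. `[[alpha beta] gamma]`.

Whole compound: head "cart" (specifically "canyon raven cart"), modifier "mine marsh salt".
Within "mine marsh salt", the head is "salt" (specifically "marsh salt") and the modifier is "mine".
Within "marsh salt", the head is "salt" and the modifier is "marsh".
Within "canyon raven cart", the head is "cart" and the modifier is "canyon raven".
Within "canyon raven", the head is "raven" and the modifier is "canyon".
Assembled: [[mine [marsh salt]] [[canyon raven] cart]].

[[mine [marsh salt]] [[canyon raven] cart]]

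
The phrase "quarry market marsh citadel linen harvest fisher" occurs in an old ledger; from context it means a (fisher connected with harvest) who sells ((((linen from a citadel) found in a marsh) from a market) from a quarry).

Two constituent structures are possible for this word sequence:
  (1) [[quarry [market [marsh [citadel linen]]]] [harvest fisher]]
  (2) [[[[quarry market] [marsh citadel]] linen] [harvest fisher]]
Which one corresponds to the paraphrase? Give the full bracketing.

The paraphrase's head is the "fisher" part ("harvest fisher"); its modifier is "quarry market marsh citadel linen".
That top-level split, carried through the inner groups, gives [[quarry [market [marsh [citadel linen]]]] [harvest fisher]].

[[quarry [market [marsh [citadel linen]]]] [harvest fisher]]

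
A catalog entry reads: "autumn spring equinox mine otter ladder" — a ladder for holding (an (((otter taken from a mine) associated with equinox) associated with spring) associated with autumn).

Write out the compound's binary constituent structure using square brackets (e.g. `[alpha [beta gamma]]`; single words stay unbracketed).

[[autumn [spring [equinox [mine otter]]]] ladder]

Overall it is a kind of ladder; the modifier is "autumn spring equinox mine otter".
"autumn spring equinox mine otter" → head "otter" (specifically "spring equinox mine otter"), modifier "autumn".
"spring equinox mine otter" → head "otter" (specifically "equinox mine otter"), modifier "spring".
"equinox mine otter" → head "otter" (specifically "mine otter"), modifier "equinox".
"mine otter" → head "otter", modifier "mine".
Putting it together: [[autumn [spring [equinox [mine otter]]]] ladder].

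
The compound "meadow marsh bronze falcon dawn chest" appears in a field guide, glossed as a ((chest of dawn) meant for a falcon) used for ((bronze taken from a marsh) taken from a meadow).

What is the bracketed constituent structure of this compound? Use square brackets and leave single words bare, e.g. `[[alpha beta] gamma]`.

The outermost head in the paraphrase is "chest" (specifically "falcon dawn chest"), modified by "meadow marsh bronze".
Within "meadow marsh bronze", the head is "bronze" (specifically "marsh bronze") and the modifier is "meadow".
Within "marsh bronze", the head is "bronze" and the modifier is "marsh".
Within "falcon dawn chest", the head is "chest" (specifically "dawn chest") and the modifier is "falcon".
Within "dawn chest", the head is "chest" and the modifier is "dawn".
Assembled: [[meadow [marsh bronze]] [falcon [dawn chest]]].

[[meadow [marsh bronze]] [falcon [dawn chest]]]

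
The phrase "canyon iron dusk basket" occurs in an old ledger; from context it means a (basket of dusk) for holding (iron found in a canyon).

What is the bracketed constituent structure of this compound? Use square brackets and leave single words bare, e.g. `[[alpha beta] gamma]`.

Overall it is a kind of basket (specifically "dusk basket"); the modifier is "canyon iron".
"canyon iron" → head "iron", modifier "canyon".
"dusk basket" → head "basket", modifier "dusk".
Assembled: [[canyon iron] [dusk basket]].

[[canyon iron] [dusk basket]]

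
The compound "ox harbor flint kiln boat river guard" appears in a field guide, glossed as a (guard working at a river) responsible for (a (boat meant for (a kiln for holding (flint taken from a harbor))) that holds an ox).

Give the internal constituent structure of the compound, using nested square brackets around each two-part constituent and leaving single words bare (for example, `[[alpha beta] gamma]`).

The outermost head in the paraphrase is "guard" (specifically "river guard"), modified by "ox harbor flint kiln boat".
"ox harbor flint kiln boat" → head "boat" (specifically "harbor flint kiln boat"), modifier "ox".
"harbor flint kiln boat" → head "boat", modifier "harbor flint kiln".
"harbor flint kiln" → head "kiln", modifier "harbor flint".
"harbor flint" → head "flint", modifier "harbor".
"river guard" → head "guard", modifier "river".
Putting it together: [[ox [[[harbor flint] kiln] boat]] [river guard]].

[[ox [[[harbor flint] kiln] boat]] [river guard]]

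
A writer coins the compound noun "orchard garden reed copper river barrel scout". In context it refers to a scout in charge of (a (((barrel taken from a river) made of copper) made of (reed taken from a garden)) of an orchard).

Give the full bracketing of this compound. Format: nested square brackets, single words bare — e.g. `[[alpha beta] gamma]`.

At the top level: head "scout"; modifier "orchard garden reed copper river barrel".
Within "orchard garden reed copper river barrel", the head is "barrel" (specifically "garden reed copper river barrel") and the modifier is "orchard".
Within "garden reed copper river barrel", the head is "barrel" (specifically "copper river barrel") and the modifier is "garden reed".
Within "garden reed", the head is "reed" and the modifier is "garden".
Within "copper river barrel", the head is "barrel" (specifically "river barrel") and the modifier is "copper".
Within "river barrel", the head is "barrel" and the modifier is "river".
So the structure is [[orchard [[garden reed] [copper [river barrel]]]] scout].

[[orchard [[garden reed] [copper [river barrel]]]] scout]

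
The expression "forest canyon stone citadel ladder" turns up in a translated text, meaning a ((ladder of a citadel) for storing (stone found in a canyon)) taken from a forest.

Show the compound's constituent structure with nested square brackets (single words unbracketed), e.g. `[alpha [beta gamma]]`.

[forest [[canyon stone] [citadel ladder]]]

At the top level: head "ladder" (specifically "canyon stone citadel ladder"); modifier "forest".
"canyon stone citadel ladder" → head "ladder" (specifically "citadel ladder"), modifier "canyon stone".
"canyon stone" → head "stone", modifier "canyon".
"citadel ladder" → head "ladder", modifier "citadel".
Assembled: [forest [[canyon stone] [citadel ladder]]].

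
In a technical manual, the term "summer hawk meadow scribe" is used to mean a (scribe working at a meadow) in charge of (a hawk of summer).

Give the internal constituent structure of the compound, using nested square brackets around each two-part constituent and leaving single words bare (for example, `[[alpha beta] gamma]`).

The outermost head in the paraphrase is "scribe" (specifically "meadow scribe"), modified by "summer hawk".
Within "summer hawk", the head is "hawk" and the modifier is "summer".
Within "meadow scribe", the head is "scribe" and the modifier is "meadow".
So the structure is [[summer hawk] [meadow scribe]].

[[summer hawk] [meadow scribe]]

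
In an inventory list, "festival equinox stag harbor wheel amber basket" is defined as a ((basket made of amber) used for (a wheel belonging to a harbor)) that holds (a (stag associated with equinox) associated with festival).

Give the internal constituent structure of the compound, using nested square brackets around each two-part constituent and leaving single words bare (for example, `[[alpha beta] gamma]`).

At the top level: head "basket" (specifically "harbor wheel amber basket"); modifier "festival equinox stag".
Within "festival equinox stag", the head is "stag" (specifically "equinox stag") and the modifier is "festival".
Within "equinox stag", the head is "stag" and the modifier is "equinox".
Within "harbor wheel amber basket", the head is "basket" (specifically "amber basket") and the modifier is "harbor wheel".
Within "harbor wheel", the head is "wheel" and the modifier is "harbor".
Within "amber basket", the head is "basket" and the modifier is "amber".
Putting it together: [[festival [equinox stag]] [[harbor wheel] [amber basket]]].

[[festival [equinox stag]] [[harbor wheel] [amber basket]]]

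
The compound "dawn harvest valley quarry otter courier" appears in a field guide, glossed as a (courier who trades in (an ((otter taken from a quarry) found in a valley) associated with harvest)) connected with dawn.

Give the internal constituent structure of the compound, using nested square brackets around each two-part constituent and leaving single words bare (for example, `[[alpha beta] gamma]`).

[dawn [[harvest [valley [quarry otter]]] courier]]

The outermost head in the paraphrase is "courier" (specifically "harvest valley quarry otter courier"), modified by "dawn".
"harvest valley quarry otter courier" → head "courier", modifier "harvest valley quarry otter".
"harvest valley quarry otter" → head "otter" (specifically "valley quarry otter"), modifier "harvest".
"valley quarry otter" → head "otter" (specifically "quarry otter"), modifier "valley".
"quarry otter" → head "otter", modifier "quarry".
Putting it together: [dawn [[harvest [valley [quarry otter]]] courier]].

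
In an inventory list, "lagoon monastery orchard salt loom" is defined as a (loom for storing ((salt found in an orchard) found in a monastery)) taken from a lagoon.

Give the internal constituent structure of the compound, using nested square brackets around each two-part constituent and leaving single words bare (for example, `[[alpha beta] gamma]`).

[lagoon [[monastery [orchard salt]] loom]]

The outermost head in the paraphrase is "loom" (specifically "monastery orchard salt loom"), modified by "lagoon".
Within "monastery orchard salt loom", the head is "loom" and the modifier is "monastery orchard salt".
Within "monastery orchard salt", the head is "salt" (specifically "orchard salt") and the modifier is "monastery".
Within "orchard salt", the head is "salt" and the modifier is "orchard".
Assembled: [lagoon [[monastery [orchard salt]] loom]].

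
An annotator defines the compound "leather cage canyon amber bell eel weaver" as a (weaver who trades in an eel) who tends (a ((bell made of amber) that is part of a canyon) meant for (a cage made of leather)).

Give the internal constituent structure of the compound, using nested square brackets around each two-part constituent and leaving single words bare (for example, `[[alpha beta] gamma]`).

Overall it is a kind of weaver (specifically "eel weaver"); the modifier is "leather cage canyon amber bell".
Within "leather cage canyon amber bell", the head is "bell" (specifically "canyon amber bell") and the modifier is "leather cage".
Within "leather cage", the head is "cage" and the modifier is "leather".
Within "canyon amber bell", the head is "bell" (specifically "amber bell") and the modifier is "canyon".
Within "amber bell", the head is "bell" and the modifier is "amber".
Within "eel weaver", the head is "weaver" and the modifier is "eel".
Assembled: [[[leather cage] [canyon [amber bell]]] [eel weaver]].

[[[leather cage] [canyon [amber bell]]] [eel weaver]]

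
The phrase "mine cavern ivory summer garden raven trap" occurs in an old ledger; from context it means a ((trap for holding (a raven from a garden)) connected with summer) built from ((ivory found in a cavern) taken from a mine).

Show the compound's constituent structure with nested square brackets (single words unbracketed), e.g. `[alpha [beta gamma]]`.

The outermost head in the paraphrase is "trap" (specifically "summer garden raven trap"), modified by "mine cavern ivory".
Within "mine cavern ivory", the head is "ivory" (specifically "cavern ivory") and the modifier is "mine".
Within "cavern ivory", the head is "ivory" and the modifier is "cavern".
Within "summer garden raven trap", the head is "trap" (specifically "garden raven trap") and the modifier is "summer".
Within "garden raven trap", the head is "trap" and the modifier is "garden raven".
Within "garden raven", the head is "raven" and the modifier is "garden".
So the structure is [[mine [cavern ivory]] [summer [[garden raven] trap]]].

[[mine [cavern ivory]] [summer [[garden raven] trap]]]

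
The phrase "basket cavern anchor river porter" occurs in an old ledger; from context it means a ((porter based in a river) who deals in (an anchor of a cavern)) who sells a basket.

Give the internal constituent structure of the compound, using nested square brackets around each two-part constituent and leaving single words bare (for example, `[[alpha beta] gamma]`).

At the top level: head "porter" (specifically "cavern anchor river porter"); modifier "basket".
"cavern anchor river porter" → head "porter" (specifically "river porter"), modifier "cavern anchor".
"cavern anchor" → head "anchor", modifier "cavern".
"river porter" → head "porter", modifier "river".
So the structure is [basket [[cavern anchor] [river porter]]].

[basket [[cavern anchor] [river porter]]]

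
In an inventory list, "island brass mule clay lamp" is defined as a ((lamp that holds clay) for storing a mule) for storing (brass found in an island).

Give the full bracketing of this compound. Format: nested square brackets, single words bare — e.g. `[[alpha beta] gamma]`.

[[island brass] [mule [clay lamp]]]

The outermost head in the paraphrase is "lamp" (specifically "mule clay lamp"), modified by "island brass".
"island brass" → head "brass", modifier "island".
"mule clay lamp" → head "lamp" (specifically "clay lamp"), modifier "mule".
"clay lamp" → head "lamp", modifier "clay".
Assembled: [[island brass] [mule [clay lamp]]].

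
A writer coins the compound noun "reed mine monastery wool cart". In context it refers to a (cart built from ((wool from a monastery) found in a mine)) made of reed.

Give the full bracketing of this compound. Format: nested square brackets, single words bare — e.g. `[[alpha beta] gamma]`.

[reed [[mine [monastery wool]] cart]]

At the top level: head "cart" (specifically "mine monastery wool cart"); modifier "reed".
Inside "mine monastery wool cart": head "cart", modifier "mine monastery wool".
Inside "mine monastery wool": head "wool" (specifically "monastery wool"), modifier "mine".
Inside "monastery wool": head "wool", modifier "monastery".
So the structure is [reed [[mine [monastery wool]] cart]].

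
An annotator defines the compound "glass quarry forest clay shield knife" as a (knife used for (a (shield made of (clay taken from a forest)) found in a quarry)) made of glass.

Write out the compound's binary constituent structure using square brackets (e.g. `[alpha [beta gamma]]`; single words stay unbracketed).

Overall it is a kind of knife (specifically "quarry forest clay shield knife"); the modifier is "glass".
"quarry forest clay shield knife" → head "knife", modifier "quarry forest clay shield".
"quarry forest clay shield" → head "shield" (specifically "forest clay shield"), modifier "quarry".
"forest clay shield" → head "shield", modifier "forest clay".
"forest clay" → head "clay", modifier "forest".
So the structure is [glass [[quarry [[forest clay] shield]] knife]].

[glass [[quarry [[forest clay] shield]] knife]]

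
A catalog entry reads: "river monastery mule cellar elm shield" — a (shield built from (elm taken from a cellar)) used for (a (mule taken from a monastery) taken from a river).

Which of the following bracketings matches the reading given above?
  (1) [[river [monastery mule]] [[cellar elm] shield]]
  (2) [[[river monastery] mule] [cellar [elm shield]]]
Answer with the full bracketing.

The paraphrase's head is the "shield" part ("cellar elm shield"); its modifier is "river monastery mule".
That top-level split, carried through the inner groups, gives [[river [monastery mule]] [[cellar elm] shield]].

[[river [monastery mule]] [[cellar elm] shield]]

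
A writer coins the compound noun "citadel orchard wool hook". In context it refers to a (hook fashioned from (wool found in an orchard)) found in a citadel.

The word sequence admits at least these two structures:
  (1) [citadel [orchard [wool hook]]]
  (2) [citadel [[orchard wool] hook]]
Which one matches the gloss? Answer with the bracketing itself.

[citadel [[orchard wool] hook]]

The paraphrase's head is the "hook" part ("orchard wool hook"); its modifier is "citadel".
That top-level split, carried through the inner groups, gives [citadel [[orchard wool] hook]].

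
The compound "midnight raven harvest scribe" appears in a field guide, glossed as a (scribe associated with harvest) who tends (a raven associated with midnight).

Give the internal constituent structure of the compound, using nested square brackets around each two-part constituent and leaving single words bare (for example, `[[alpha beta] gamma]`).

[[midnight raven] [harvest scribe]]

At the top level: head "scribe" (specifically "harvest scribe"); modifier "midnight raven".
"midnight raven" → head "raven", modifier "midnight".
"harvest scribe" → head "scribe", modifier "harvest".
So the structure is [[midnight raven] [harvest scribe]].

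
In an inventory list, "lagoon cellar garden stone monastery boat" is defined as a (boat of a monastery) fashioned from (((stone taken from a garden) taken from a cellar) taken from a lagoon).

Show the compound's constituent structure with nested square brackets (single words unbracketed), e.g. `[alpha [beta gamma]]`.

The outermost head in the paraphrase is "boat" (specifically "monastery boat"), modified by "lagoon cellar garden stone".
Within "lagoon cellar garden stone", the head is "stone" (specifically "cellar garden stone") and the modifier is "lagoon".
Within "cellar garden stone", the head is "stone" (specifically "garden stone") and the modifier is "cellar".
Within "garden stone", the head is "stone" and the modifier is "garden".
Within "monastery boat", the head is "boat" and the modifier is "monastery".
Assembled: [[lagoon [cellar [garden stone]]] [monastery boat]].

[[lagoon [cellar [garden stone]]] [monastery boat]]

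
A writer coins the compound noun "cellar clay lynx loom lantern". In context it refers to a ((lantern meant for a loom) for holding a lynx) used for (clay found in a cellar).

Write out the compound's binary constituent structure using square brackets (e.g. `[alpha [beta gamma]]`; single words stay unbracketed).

[[cellar clay] [lynx [loom lantern]]]

The outermost head in the paraphrase is "lantern" (specifically "lynx loom lantern"), modified by "cellar clay".
"cellar clay" → head "clay", modifier "cellar".
"lynx loom lantern" → head "lantern" (specifically "loom lantern"), modifier "lynx".
"loom lantern" → head "lantern", modifier "loom".
So the structure is [[cellar clay] [lynx [loom lantern]]].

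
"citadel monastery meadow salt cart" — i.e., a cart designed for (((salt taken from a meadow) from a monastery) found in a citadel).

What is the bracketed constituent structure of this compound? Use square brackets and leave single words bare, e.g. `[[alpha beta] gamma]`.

[[citadel [monastery [meadow salt]]] cart]

Whole compound: head "cart", modifier "citadel monastery meadow salt".
"citadel monastery meadow salt" → head "salt" (specifically "monastery meadow salt"), modifier "citadel".
"monastery meadow salt" → head "salt" (specifically "meadow salt"), modifier "monastery".
"meadow salt" → head "salt", modifier "meadow".
So the structure is [[citadel [monastery [meadow salt]]] cart].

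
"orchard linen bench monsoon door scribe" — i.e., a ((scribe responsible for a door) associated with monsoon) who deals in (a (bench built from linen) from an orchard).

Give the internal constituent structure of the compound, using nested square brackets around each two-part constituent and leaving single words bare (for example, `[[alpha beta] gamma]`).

Overall it is a kind of scribe (specifically "monsoon door scribe"); the modifier is "orchard linen bench".
Within "orchard linen bench", the head is "bench" (specifically "linen bench") and the modifier is "orchard".
Within "linen bench", the head is "bench" and the modifier is "linen".
Within "monsoon door scribe", the head is "scribe" (specifically "door scribe") and the modifier is "monsoon".
Within "door scribe", the head is "scribe" and the modifier is "door".
Assembled: [[orchard [linen bench]] [monsoon [door scribe]]].

[[orchard [linen bench]] [monsoon [door scribe]]]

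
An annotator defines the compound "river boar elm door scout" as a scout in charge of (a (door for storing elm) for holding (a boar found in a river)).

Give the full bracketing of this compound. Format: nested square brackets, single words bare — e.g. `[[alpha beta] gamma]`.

[[[river boar] [elm door]] scout]

The outermost head in the paraphrase is "scout", modified by "river boar elm door".
Inside "river boar elm door": head "door" (specifically "elm door"), modifier "river boar".
Inside "river boar": head "boar", modifier "river".
Inside "elm door": head "door", modifier "elm".
So the structure is [[[river boar] [elm door]] scout].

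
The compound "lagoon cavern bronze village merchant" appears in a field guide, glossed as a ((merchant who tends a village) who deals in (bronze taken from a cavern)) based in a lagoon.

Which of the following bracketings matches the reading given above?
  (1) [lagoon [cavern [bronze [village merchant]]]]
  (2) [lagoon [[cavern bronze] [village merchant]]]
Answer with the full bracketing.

The paraphrase's head is the "merchant" part ("cavern bronze village merchant"); its modifier is "lagoon".
That top-level split, carried through the inner groups, gives [lagoon [[cavern bronze] [village merchant]]].

[lagoon [[cavern bronze] [village merchant]]]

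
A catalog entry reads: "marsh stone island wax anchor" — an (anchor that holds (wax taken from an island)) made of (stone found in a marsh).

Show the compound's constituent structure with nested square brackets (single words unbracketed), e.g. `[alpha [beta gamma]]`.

[[marsh stone] [[island wax] anchor]]

Overall it is a kind of anchor (specifically "island wax anchor"); the modifier is "marsh stone".
Within "marsh stone", the head is "stone" and the modifier is "marsh".
Within "island wax anchor", the head is "anchor" and the modifier is "island wax".
Within "island wax", the head is "wax" and the modifier is "island".
So the structure is [[marsh stone] [[island wax] anchor]].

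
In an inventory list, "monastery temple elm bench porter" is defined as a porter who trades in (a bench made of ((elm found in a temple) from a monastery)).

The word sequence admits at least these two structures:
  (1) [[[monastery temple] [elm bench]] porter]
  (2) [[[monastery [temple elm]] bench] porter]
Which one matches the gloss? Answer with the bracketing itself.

[[[monastery [temple elm]] bench] porter]

The paraphrase's head is the "porter" part ("porter"); its modifier is "monastery temple elm bench".
That top-level split, carried through the inner groups, gives [[[monastery [temple elm]] bench] porter].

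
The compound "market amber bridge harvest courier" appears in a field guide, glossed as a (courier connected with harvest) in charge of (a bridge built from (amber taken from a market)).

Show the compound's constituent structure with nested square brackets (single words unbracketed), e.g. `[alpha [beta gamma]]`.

The outermost head in the paraphrase is "courier" (specifically "harvest courier"), modified by "market amber bridge".
"market amber bridge" → head "bridge", modifier "market amber".
"market amber" → head "amber", modifier "market".
"harvest courier" → head "courier", modifier "harvest".
So the structure is [[[market amber] bridge] [harvest courier]].

[[[market amber] bridge] [harvest courier]]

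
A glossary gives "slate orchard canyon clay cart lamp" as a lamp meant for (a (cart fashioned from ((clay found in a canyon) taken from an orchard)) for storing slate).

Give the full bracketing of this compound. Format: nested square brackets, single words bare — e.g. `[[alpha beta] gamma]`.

Whole compound: head "lamp", modifier "slate orchard canyon clay cart".
"slate orchard canyon clay cart" → head "cart" (specifically "orchard canyon clay cart"), modifier "slate".
"orchard canyon clay cart" → head "cart", modifier "orchard canyon clay".
"orchard canyon clay" → head "clay" (specifically "canyon clay"), modifier "orchard".
"canyon clay" → head "clay", modifier "canyon".
So the structure is [[slate [[orchard [canyon clay]] cart]] lamp].

[[slate [[orchard [canyon clay]] cart]] lamp]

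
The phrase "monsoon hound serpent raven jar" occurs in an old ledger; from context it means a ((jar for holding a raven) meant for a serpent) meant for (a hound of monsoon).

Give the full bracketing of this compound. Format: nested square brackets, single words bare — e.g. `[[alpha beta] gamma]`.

Whole compound: head "jar" (specifically "serpent raven jar"), modifier "monsoon hound".
Within "monsoon hound", the head is "hound" and the modifier is "monsoon".
Within "serpent raven jar", the head is "jar" (specifically "raven jar") and the modifier is "serpent".
Within "raven jar", the head is "jar" and the modifier is "raven".
Putting it together: [[monsoon hound] [serpent [raven jar]]].

[[monsoon hound] [serpent [raven jar]]]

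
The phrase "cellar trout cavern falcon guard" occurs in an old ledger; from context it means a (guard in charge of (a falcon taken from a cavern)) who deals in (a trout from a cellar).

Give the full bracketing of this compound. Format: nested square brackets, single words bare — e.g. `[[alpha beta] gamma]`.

[[cellar trout] [[cavern falcon] guard]]

At the top level: head "guard" (specifically "cavern falcon guard"); modifier "cellar trout".
Within "cellar trout", the head is "trout" and the modifier is "cellar".
Within "cavern falcon guard", the head is "guard" and the modifier is "cavern falcon".
Within "cavern falcon", the head is "falcon" and the modifier is "cavern".
Putting it together: [[cellar trout] [[cavern falcon] guard]].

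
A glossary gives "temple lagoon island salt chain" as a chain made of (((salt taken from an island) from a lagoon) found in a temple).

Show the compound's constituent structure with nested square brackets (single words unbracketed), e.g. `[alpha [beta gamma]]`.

[[temple [lagoon [island salt]]] chain]

Overall it is a kind of chain; the modifier is "temple lagoon island salt".
Within "temple lagoon island salt", the head is "salt" (specifically "lagoon island salt") and the modifier is "temple".
Within "lagoon island salt", the head is "salt" (specifically "island salt") and the modifier is "lagoon".
Within "island salt", the head is "salt" and the modifier is "island".
So the structure is [[temple [lagoon [island salt]]] chain].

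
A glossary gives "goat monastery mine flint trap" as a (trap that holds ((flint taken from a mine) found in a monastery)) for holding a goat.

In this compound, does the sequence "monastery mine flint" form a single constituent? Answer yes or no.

The paraphrase groups the words so that "monastery mine flint" is one unit: it corresponds to a single parenthesized sub-phrase.
The full structure is [goat [[monastery [mine flint]] trap]], in which [monastery mine flint] is a constituent.

yes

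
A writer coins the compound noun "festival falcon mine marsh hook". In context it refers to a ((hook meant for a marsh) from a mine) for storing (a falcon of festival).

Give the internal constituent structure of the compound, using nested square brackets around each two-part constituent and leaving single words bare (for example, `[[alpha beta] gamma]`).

[[festival falcon] [mine [marsh hook]]]

The outermost head in the paraphrase is "hook" (specifically "mine marsh hook"), modified by "festival falcon".
Inside "festival falcon": head "falcon", modifier "festival".
Inside "mine marsh hook": head "hook" (specifically "marsh hook"), modifier "mine".
Inside "marsh hook": head "hook", modifier "marsh".
So the structure is [[festival falcon] [mine [marsh hook]]].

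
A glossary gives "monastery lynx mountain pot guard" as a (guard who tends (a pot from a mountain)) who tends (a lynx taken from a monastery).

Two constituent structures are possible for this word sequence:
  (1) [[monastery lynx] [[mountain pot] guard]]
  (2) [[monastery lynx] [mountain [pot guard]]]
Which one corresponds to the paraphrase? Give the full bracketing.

The paraphrase's head is the "guard" part ("mountain pot guard"); its modifier is "monastery lynx".
That top-level split, carried through the inner groups, gives [[monastery lynx] [[mountain pot] guard]].

[[monastery lynx] [[mountain pot] guard]]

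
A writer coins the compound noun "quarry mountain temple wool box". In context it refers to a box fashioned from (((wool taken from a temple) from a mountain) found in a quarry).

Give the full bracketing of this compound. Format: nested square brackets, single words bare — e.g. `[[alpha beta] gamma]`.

[[quarry [mountain [temple wool]]] box]

The outermost head in the paraphrase is "box", modified by "quarry mountain temple wool".
Within "quarry mountain temple wool", the head is "wool" (specifically "mountain temple wool") and the modifier is "quarry".
Within "mountain temple wool", the head is "wool" (specifically "temple wool") and the modifier is "mountain".
Within "temple wool", the head is "wool" and the modifier is "temple".
So the structure is [[quarry [mountain [temple wool]]] box].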